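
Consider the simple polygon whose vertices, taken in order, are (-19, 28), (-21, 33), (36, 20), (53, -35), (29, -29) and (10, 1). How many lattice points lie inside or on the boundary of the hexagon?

1942

The shoelace formula gives twice the area as |((-19)·33 − (-21)·28) + ((-21)·20 − 36·33) + (36·(-35) − 53·20) + (53·(-29) − 29·(-35)) + (29·1 − 10·(-29)) + (10·28 − (-19)·1)| = 3871, so the area is 3871/2.
Along each edge there are gcd(|Δx|,|Δy|)+1 lattice points, so counting each shared vertex once the boundary has gcd(2,5) + gcd(57,13) + gcd(17,55) + gcd(24,6) + gcd(19,30) + gcd(29,27) = 1+1+1+6+1+1 = 11.
Pick's theorem gives I = A − B/2 + 1 = 3871/2 − 11/2 + 1 = 1931, so the closed region contains I + B = 1931 + 11 = 1942 lattice points.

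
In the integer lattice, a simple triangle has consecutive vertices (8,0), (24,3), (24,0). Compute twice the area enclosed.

The shoelace formula gives twice the area as |[8·3 − 24·0] + [24·0 − 24·3] + [24·0 − 8·0]| = 48, so the area is 24.

48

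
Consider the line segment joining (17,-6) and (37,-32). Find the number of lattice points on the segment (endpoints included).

The number of lattice points on a segment between lattice points is gcd(|Δx|,|Δy|) + 1 = gcd(20,26) + 1 = 2 + 1 = 3.

3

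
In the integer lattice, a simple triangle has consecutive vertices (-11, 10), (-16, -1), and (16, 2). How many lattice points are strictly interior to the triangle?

The shoelace formula gives twice the area as |[(-11)·(-1) − (-16)·10] + [(-16)·2 − 16·(-1)] + [16·10 − (-11)·2]| = 337, so the area is 168.5.
Along each edge there are gcd(|Δx|,|Δy|)+1 lattice points, so counting each shared vertex once the boundary has gcd(5,11) + gcd(32,3) + gcd(27,8) = 1+1+1 = 3.
Pick's theorem gives I = A − B/2 + 1 = 168.5 − 3/2 + 1 = 168.

168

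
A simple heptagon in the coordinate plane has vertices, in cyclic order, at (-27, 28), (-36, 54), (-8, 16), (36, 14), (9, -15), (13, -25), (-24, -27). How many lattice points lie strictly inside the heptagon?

By the shoelace formula, twice the signed area is |((-27)·54 − (-36)·28) + ((-36)·16 − (-8)·54) + ((-8)·14 − 36·16) + (36·(-15) − 9·14) + (9·(-25) − 13·(-15)) + (13·(-27) − (-24)·(-25)) + ((-24)·28 − (-27)·(-27))| = 4330, so the area is 2165.
Summing gcd(|Δx|,|Δy|) over the edges gives the boundary count: gcd(9,26) + gcd(28,38) + gcd(44,2) + gcd(27,29) + gcd(4,10) + gcd(37,2) + gcd(3,55) = 1+2+2+1+2+1+1 = 10.
By Pick's theorem A = I + B/2 − 1, so I = 2165 − 10/2 + 1 = 2161.

2161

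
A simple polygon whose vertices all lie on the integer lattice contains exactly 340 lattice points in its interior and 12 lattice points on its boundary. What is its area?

345

Pick's theorem states A = I + B/2 − 1, so A = 340 + 12/2 − 1 = 345.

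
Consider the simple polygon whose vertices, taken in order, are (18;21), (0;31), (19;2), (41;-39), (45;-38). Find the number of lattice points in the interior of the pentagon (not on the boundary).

484

By the shoelace formula, twice the signed area is |(18·31 − 0·21) + (0·2 − 19·31) + (19·(-39) − 41·2) + (41·(-38) − 45·(-39)) + (45·21 − 18·(-38))| = 972, so the area is 486.
Along each edge there are gcd(|Δx|,|Δy|)+1 lattice points, so counting each shared vertex once the boundary has gcd(18,10) + gcd(19,29) + gcd(22,41) + gcd(4,1) + gcd(27,59) = 2+1+1+1+1 = 6.
Pick's theorem gives I = A − B/2 + 1 = 486 − 6/2 + 1 = 484.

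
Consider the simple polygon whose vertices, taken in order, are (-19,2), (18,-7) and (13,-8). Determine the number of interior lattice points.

The shoelace formula gives twice the area as |[(-19)·(-7) − 18·2] + [18·(-8) − 13·(-7)] + [13·2 − (-19)·(-8)]| = 82, so the area is 41.
The number of boundary lattice points is Σ gcd(|Δx|,|Δy|) = gcd(37,9) + gcd(5,1) + gcd(32,10) = 1+1+2 = 4.
By Pick's theorem A = I + B/2 − 1, so I = 41 − 4/2 + 1 = 40.

40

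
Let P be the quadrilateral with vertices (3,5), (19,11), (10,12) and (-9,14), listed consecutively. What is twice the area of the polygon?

The shoelace formula gives twice the area as |(3·11 − 19·5) + (19·12 − 10·11) + (10·14 − (-9)·12) + ((-9)·5 − 3·14)| = 217, so the area is 108.5.

217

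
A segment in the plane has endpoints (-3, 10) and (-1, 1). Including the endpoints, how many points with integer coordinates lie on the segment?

The number of lattice points on a segment between lattice points is gcd(|Δx|,|Δy|) + 1 = gcd(2,9) + 1 = 1 + 1 = 2.

2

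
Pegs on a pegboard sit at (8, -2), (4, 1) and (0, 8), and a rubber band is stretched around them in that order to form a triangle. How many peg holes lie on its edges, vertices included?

4

The number of boundary lattice points is Σ gcd(|Δx|,|Δy|) = gcd(4,3) + gcd(4,7) + gcd(8,10) = 1+1+2 = 4.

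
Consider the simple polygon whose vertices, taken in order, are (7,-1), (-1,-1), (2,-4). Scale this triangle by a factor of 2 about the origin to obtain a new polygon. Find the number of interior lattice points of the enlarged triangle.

The shoelace formula gives twice the area as |[7·(-1) − (-1)·(-1)] + [(-1)·(-4) − 2·(-1)] + [2·(-1) − 7·(-4)]| = 24, so the area is 12.
Summing gcd(|Δx|,|Δy|) over the edges gives the boundary count: gcd(8,0) + gcd(3,3) + gcd(5,3) = 8+3+1 = 12.
Scaling by 2 multiplies the area by 2² = 4 (so the new area is 48) and multiplies the boundary lattice-point count by 2, giving 24.
By Pick's theorem, the interior count of the dilated polygon is 48 − 24/2 + 1 = 37.

37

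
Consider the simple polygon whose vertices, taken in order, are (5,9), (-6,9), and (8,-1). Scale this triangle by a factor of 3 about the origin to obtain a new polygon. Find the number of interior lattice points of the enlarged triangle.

475

The shoelace formula gives twice the area as |(5·9 − (-6)·9) + ((-6)·(-1) − 8·9) + (8·9 − 5·(-1))| = 110, so the area is 55.
Along each edge there are gcd(|Δx|,|Δy|)+1 lattice points, so counting each shared vertex once the boundary has gcd(11,0) + gcd(14,10) + gcd(3,10) = 11+2+1 = 14.
Scaling by 3 multiplies the area by 3² = 9 (so the new area is 495) and multiplies the boundary lattice-point count by 3, giving 42.
By Pick's theorem, the interior count of the dilated polygon is 495 − 42/2 + 1 = 475.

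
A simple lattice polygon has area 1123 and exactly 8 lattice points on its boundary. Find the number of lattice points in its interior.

1120

From Pick's theorem, I = A − B/2 + 1 = 1123 − 8/2 + 1 = 1120.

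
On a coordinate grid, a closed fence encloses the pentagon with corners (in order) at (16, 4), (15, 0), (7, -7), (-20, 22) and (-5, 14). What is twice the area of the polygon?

565

Using the shoelace formula, 2A = |[16·0 − 15·4] + [15·(-7) − 7·0] + [7·22 − (-20)·(-7)] + [(-20)·14 − (-5)·22] + [(-5)·4 − 16·14]| = 565, so the area is 282.5.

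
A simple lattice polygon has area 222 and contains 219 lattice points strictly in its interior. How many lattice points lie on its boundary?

Pick's theorem gives A = I + B/2 − 1, so B = 2(A − I + 1) = 2(222 − 219 + 1) = 8.

8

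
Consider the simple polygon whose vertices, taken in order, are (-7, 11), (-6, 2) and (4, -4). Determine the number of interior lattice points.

The shoelace formula gives twice the area as |((-7)·2 − (-6)·11) + ((-6)·(-4) − 4·2) + (4·11 − (-7)·(-4))| = 84, so the area is 42.
Summing gcd(|Δx|,|Δy|) over the edges gives the boundary count: gcd(1,9) + gcd(10,6) + gcd(11,15) = 1+2+1 = 4.
By Pick's theorem A = I + B/2 − 1, so I = 42 − 4/2 + 1 = 41.

41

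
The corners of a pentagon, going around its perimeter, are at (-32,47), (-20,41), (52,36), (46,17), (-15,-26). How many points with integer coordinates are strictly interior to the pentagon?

The shoelace formula gives twice the area as |((-32)·41 − (-20)·47) + ((-20)·36 − 52·41) + (52·17 − 46·36) + (46·(-26) − (-15)·17) + ((-15)·47 − (-32)·(-26))| = 6474, so the area is 3237.
Along each edge there are gcd(|Δx|,|Δy|)+1 lattice points, so counting each shared vertex once the boundary has gcd(12,6) + gcd(72,5) + gcd(6,19) + gcd(61,43) + gcd(17,73) = 6+1+1+1+1 = 10.
By Pick's theorem A = I + B/2 − 1, so I = 3237 − 10/2 + 1 = 3233.

3233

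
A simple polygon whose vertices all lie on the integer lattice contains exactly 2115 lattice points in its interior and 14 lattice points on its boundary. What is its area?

2121

Pick's theorem states A = I + B/2 − 1, so A = 2115 + 14/2 − 1 = 2121.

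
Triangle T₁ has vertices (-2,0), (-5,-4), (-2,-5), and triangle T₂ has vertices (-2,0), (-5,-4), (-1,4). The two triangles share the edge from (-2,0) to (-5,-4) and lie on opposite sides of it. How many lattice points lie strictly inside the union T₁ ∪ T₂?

The union is the simple quadrilateral with vertices (-2,0), (-2,-5), (-5,-4), (-1,4) in order.
Using the shoelace formula, 2A = |[(-2)·(-5) − (-2)·0] + [(-2)·(-4) − (-5)·(-5)] + [(-5)·4 − (-1)·(-4)] + [(-1)·0 − (-2)·4]| = 23, so the area is 11.5.
The number of boundary lattice points is Σ gcd(|Δx|,|Δy|) = gcd(0,5) + gcd(3,1) + gcd(4,8) + gcd(1,4) = 5+1+4+1 = 11.
By Pick's theorem I = A − B/2 + 1 = 11.5 − 11/2 + 1 = 7.

7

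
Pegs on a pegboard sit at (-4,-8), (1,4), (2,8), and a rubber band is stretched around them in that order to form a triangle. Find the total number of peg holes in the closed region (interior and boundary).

By the shoelace formula, twice the signed area is |((-4)·4 − 1·(-8)) + (1·8 − 2·4) + (2·(-8) − (-4)·8)| = 8, so the area is 4.
Summing gcd(|Δx|,|Δy|) over the edges gives the boundary count: gcd(5,12) + gcd(1,4) + gcd(6,16) = 1+1+2 = 4.
Pick's theorem gives I = A − B/2 + 1 = 4 − 4/2 + 1 = 3, so the closed region contains I + B = 3 + 4 = 7 lattice points.

7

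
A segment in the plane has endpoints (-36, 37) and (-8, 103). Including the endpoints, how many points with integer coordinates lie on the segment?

The number of lattice points on a segment between lattice points is gcd(|Δx|,|Δy|) + 1 = gcd(28,66) + 1 = 2 + 1 = 3.

3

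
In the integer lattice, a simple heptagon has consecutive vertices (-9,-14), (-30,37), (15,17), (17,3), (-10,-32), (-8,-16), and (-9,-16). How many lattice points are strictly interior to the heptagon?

Using the shoelace formula, 2A = |[(-9)·37 − (-30)·(-14)] + [(-30)·17 − 15·37] + [15·3 − 17·17] + [17·(-32) − (-10)·3] + [(-10)·(-16) − (-8)·(-32)] + [(-8)·(-16) − (-9)·(-16)] + [(-9)·(-14) − (-9)·(-16)]| = 2706, so the area is 1353.
Along each edge there are gcd(|Δx|,|Δy|)+1 lattice points, so counting each shared vertex once the boundary has gcd(21,51) + gcd(45,20) + gcd(2,14) + gcd(27,35) + gcd(2,16) + gcd(1,0) + gcd(0,2) = 3+5+2+1+2+1+2 = 16.
By Pick's theorem A = I + B/2 − 1, so I = 1353 − 16/2 + 1 = 1346.

1346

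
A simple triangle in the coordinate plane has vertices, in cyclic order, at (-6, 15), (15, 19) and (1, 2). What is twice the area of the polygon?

301

By the shoelace formula, twice the signed area is |((-6)·19 − 15·15) + (15·2 − 1·19) + (1·15 − (-6)·2)| = 301, so the area is 150.5.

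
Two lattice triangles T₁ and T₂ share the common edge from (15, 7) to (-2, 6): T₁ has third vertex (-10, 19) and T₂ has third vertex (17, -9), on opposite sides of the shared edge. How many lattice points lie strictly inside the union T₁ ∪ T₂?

The union is the simple quadrilateral with vertices (15, 7), (-10, 19), (-2, 6), (17, -9) in order.
Using the shoelace formula, 2A = |(15·19 − (-10)·7) + ((-10)·6 − (-2)·19) + ((-2)·(-9) − 17·6) + (17·7 − 15·(-9))| = 503, so the area is 251.5.
Along each edge there are gcd(|Δx|,|Δy|)+1 lattice points, so counting each shared vertex once the boundary has gcd(25,12) + gcd(8,13) + gcd(19,15) + gcd(2,16) = 1+1+1+2 = 5.
By Pick's theorem I = A − B/2 + 1 = 251.5 − 5/2 + 1 = 250.

250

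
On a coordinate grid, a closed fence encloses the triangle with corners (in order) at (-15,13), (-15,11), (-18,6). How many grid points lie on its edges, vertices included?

4

The number of boundary lattice points is Σ gcd(|Δx|,|Δy|) = gcd(0,2) + gcd(3,5) + gcd(3,7) = 2+1+1 = 4.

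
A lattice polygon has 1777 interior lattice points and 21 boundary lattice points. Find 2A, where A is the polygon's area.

3573

Pick's theorem states A = I + B/2 − 1, so A = 1777 + 21/2 − 1 = 3573/2.
Hence 2A = 3573.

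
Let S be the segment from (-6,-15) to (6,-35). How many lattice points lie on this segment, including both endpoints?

5

The number of lattice points on a segment between lattice points is gcd(|Δx|,|Δy|) + 1 = gcd(12,20) + 1 = 4 + 1 = 5.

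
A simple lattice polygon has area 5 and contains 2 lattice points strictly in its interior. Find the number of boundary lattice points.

8

Pick's theorem gives A = I + B/2 − 1, so B = 2(A − I + 1) = 2(5 − 2 + 1) = 8.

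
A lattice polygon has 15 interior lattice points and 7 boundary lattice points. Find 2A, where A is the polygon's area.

Pick's theorem states A = I + B/2 − 1, so A = 15 + 7/2 − 1 = 35/2.
Hence 2A = 35.

35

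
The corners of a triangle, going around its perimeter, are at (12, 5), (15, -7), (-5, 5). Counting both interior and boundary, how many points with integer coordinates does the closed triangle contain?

The shoelace formula gives twice the area as |(12·(-7) − 15·5) + (15·5 − (-5)·(-7)) + ((-5)·5 − 12·5)| = 204, so the area is 102.
Summing gcd(|Δx|,|Δy|) over the edges gives the boundary count: gcd(3,12) + gcd(20,12) + gcd(17,0) = 3+4+17 = 24.
Pick's theorem gives I = A − B/2 + 1 = 102 − 24/2 + 1 = 91, so the closed region contains I + B = 91 + 24 = 115 lattice points.

115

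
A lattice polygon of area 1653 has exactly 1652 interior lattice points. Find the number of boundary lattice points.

4

Pick's theorem gives A = I + B/2 − 1, so B = 2(A − I + 1) = 2(1653 − 1652 + 1) = 4.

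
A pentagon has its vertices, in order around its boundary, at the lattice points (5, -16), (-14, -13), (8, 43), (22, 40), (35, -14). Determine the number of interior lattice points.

The shoelace formula gives twice the area as |[5·(-13) − (-14)·(-16)] + [(-14)·43 − 8·(-13)] + [8·40 − 22·43] + [22·(-14) − 35·40] + [35·(-16) − 5·(-14)]| = 3611, so the area is 3611/2.
The number of boundary lattice points is Σ gcd(|Δx|,|Δy|) = gcd(19,3) + gcd(22,56) + gcd(14,3) + gcd(13,54) + gcd(30,2) = 1+2+1+1+2 = 7.
By Pick's theorem A = I + B/2 − 1, so I = 3611/2 − 7/2 + 1 = 1803.

1803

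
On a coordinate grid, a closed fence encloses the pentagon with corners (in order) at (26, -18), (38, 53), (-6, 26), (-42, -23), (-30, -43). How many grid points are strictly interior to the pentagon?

3683

Using the shoelace formula, 2A = |[26·53 − 38·(-18)] + [38·26 − (-6)·53] + [(-6)·(-23) − (-42)·26] + [(-42)·(-43) − (-30)·(-23)] + [(-30)·(-18) − 26·(-43)]| = 7372, so the area is 3686.
Along each edge there are gcd(|Δx|,|Δy|)+1 lattice points, so counting each shared vertex once the boundary has gcd(12,71) + gcd(44,27) + gcd(36,49) + gcd(12,20) + gcd(56,25) = 1+1+1+4+1 = 8.
By Pick's theorem A = I + B/2 − 1, so I = 3686 − 8/2 + 1 = 3683.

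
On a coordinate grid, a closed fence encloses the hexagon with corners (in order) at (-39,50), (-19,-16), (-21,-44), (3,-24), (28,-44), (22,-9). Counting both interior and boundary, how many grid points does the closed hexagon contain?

By the shoelace formula, twice the signed area is |((-39)·(-16) − (-19)·50) + ((-19)·(-44) − (-21)·(-16)) + ((-21)·(-24) − 3·(-44)) + (3·(-44) − 28·(-24)) + (28·(-9) − 22·(-44)) + (22·50 − (-39)·(-9))| = 4715, so the area is 4715/2.
The number of boundary lattice points is Σ gcd(|Δx|,|Δy|) = gcd(20,66) + gcd(2,28) + gcd(24,20) + gcd(25,20) + gcd(6,35) + gcd(61,59) = 2+2+4+5+1+1 = 15.
Pick's theorem gives I = A − B/2 + 1 = 4715/2 − 15/2 + 1 = 2351, so the closed region contains I + B = 2351 + 15 = 2366 lattice points.

2366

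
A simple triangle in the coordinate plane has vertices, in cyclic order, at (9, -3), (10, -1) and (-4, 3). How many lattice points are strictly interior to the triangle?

15

Using the shoelace formula, 2A = |[9·(-1) − 10·(-3)] + [10·3 − (-4)·(-1)] + [(-4)·(-3) − 9·3]| = 32, so the area is 16.
Along each edge there are gcd(|Δx|,|Δy|)+1 lattice points, so counting each shared vertex once the boundary has gcd(1,2) + gcd(14,4) + gcd(13,6) = 1+2+1 = 4.
By Pick's theorem A = I + B/2 − 1, so I = 16 − 4/2 + 1 = 15.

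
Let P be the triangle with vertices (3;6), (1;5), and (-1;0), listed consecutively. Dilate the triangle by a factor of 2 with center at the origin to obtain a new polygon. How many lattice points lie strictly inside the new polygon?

13

Using the shoelace formula, 2A = |(3·5 − 1·6) + (1·0 − (-1)·5) + ((-1)·6 − 3·0)| = 8, so the area is 4.
The number of boundary lattice points is Σ gcd(|Δx|,|Δy|) = gcd(2,1) + gcd(2,5) + gcd(4,6) = 1+1+2 = 4.
Scaling by 2 multiplies the area by 2² = 4 (so the new area is 16) and multiplies the boundary lattice-point count by 2, giving 8.
By Pick's theorem, the interior count of the dilated polygon is 16 − 8/2 + 1 = 13.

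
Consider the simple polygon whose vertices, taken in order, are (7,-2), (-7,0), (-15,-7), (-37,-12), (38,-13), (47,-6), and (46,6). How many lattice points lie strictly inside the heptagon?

By the shoelace formula, twice the signed area is |[7·0 − (-7)·(-2)] + [(-7)·(-7) − (-15)·0] + [(-15)·(-12) − (-37)·(-7)] + [(-37)·(-13) − 38·(-12)] + [38·(-6) − 47·(-13)] + [47·6 − 46·(-6)] + [46·(-2) − 7·6]| = 1700, so the area is 850.
Summing gcd(|Δx|,|Δy|) over the edges gives the boundary count: gcd(14,2) + gcd(8,7) + gcd(22,5) + gcd(75,1) + gcd(9,7) + gcd(1,12) + gcd(39,8) = 2+1+1+1+1+1+1 = 8.
Pick's theorem gives I = A − B/2 + 1 = 850 − 8/2 + 1 = 847.

847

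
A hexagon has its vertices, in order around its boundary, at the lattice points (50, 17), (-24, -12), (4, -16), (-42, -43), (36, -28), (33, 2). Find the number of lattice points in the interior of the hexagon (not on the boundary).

1783

The shoelace formula gives twice the area as |[50·(-12) − (-24)·17] + [(-24)·(-16) − 4·(-12)] + [4·(-43) − (-42)·(-16)] + [(-42)·(-28) − 36·(-43)] + [36·2 − 33·(-28)] + [33·17 − 50·2]| = 3577, so the area is 1788.5.
The number of boundary lattice points is Σ gcd(|Δx|,|Δy|) = gcd(74,29) + gcd(28,4) + gcd(46,27) + gcd(78,15) + gcd(3,30) + gcd(17,15) = 1+4+1+3+3+1 = 13.
Pick's theorem gives I = A − B/2 + 1 = 1788.5 − 13/2 + 1 = 1783.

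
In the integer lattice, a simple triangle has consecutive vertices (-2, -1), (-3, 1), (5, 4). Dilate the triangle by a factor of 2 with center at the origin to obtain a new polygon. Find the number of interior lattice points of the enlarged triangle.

36

By the shoelace formula, twice the signed area is |[(-2)·1 − (-3)·(-1)] + [(-3)·4 − 5·1] + [5·(-1) − (-2)·4]| = 19, so the area is 19/2.
The number of boundary lattice points is Σ gcd(|Δx|,|Δy|) = gcd(1,2) + gcd(8,3) + gcd(7,5) = 1+1+1 = 3.
Scaling by 2 multiplies the area by 2² = 4 (so the new area is 38) and multiplies the boundary lattice-point count by 2, giving 6.
By Pick's theorem, the interior count of the dilated polygon is 38 − 6/2 + 1 = 36.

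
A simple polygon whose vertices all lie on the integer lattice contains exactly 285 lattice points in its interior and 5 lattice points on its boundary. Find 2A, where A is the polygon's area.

573

By Pick's theorem, A = I + B/2 − 1 = 285 + 5/2 − 1 = 573/2.
Hence 2A = 573.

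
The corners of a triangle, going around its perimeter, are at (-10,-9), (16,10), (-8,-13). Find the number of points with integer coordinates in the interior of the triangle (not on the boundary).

70

Using the shoelace formula, 2A = |[(-10)·10 − 16·(-9)] + [16·(-13) − (-8)·10] + [(-8)·(-9) − (-10)·(-13)]| = 142, so the area is 71.
Along each edge there are gcd(|Δx|,|Δy|)+1 lattice points, so counting each shared vertex once the boundary has gcd(26,19) + gcd(24,23) + gcd(2,4) = 1+1+2 = 4.
By Pick's theorem A = I + B/2 − 1, so I = 71 − 4/2 + 1 = 70.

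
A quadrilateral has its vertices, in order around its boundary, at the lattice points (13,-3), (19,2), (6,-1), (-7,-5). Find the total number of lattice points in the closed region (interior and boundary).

Using the shoelace formula, 2A = |[13·2 − 19·(-3)] + [19·(-1) − 6·2] + [6·(-5) − (-7)·(-1)] + [(-7)·(-3) − 13·(-5)]| = 101, so the area is 101/2.
Summing gcd(|Δx|,|Δy|) over the edges gives the boundary count: gcd(6,5) + gcd(13,3) + gcd(13,4) + gcd(20,2) = 1+1+1+2 = 5.
Pick's theorem gives I = A − B/2 + 1 = 101/2 − 5/2 + 1 = 49, so the closed region contains I + B = 49 + 5 = 54 lattice points.

54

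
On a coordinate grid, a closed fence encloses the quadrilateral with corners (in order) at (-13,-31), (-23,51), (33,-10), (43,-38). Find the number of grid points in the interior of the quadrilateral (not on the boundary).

By the shoelace formula, twice the signed area is |[(-13)·51 − (-23)·(-31)] + [(-23)·(-10) − 33·51] + [33·(-38) − 43·(-10)] + [43·(-31) − (-13)·(-38)]| = 5480, so the area is 2740.
Along each edge there are gcd(|Δx|,|Δy|)+1 lattice points, so counting each shared vertex once the boundary has gcd(10,82) + gcd(56,61) + gcd(10,28) + gcd(56,7) = 2+1+2+7 = 12.
By Pick's theorem A = I + B/2 − 1, so I = 2740 − 12/2 + 1 = 2735.

2735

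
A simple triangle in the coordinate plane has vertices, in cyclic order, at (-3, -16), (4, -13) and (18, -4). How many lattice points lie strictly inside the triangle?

9

Using the shoelace formula, 2A = |[(-3)·(-13) − 4·(-16)] + [4·(-4) − 18·(-13)] + [18·(-16) − (-3)·(-4)]| = 21, so the area is 10.5.
The number of boundary lattice points is Σ gcd(|Δx|,|Δy|) = gcd(7,3) + gcd(14,9) + gcd(21,12) = 1+1+3 = 5.
By Pick's theorem A = I + B/2 − 1, so I = 10.5 − 5/2 + 1 = 9.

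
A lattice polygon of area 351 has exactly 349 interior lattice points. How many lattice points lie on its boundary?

6

Pick's theorem gives A = I + B/2 − 1, so B = 2(A − I + 1) = 2(351 − 349 + 1) = 6.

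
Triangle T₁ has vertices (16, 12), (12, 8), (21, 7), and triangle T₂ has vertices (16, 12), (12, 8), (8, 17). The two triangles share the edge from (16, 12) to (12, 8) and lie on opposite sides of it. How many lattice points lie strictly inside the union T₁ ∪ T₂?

The union is the simple quadrilateral with vertices (16, 12), (21, 7), (12, 8), (8, 17) in order.
By the shoelace formula, twice the signed area is |[16·7 − 21·12] + [21·8 − 12·7] + [12·17 − 8·8] + [8·12 − 16·17]| = 92, so the area is 46.
Along each edge there are gcd(|Δx|,|Δy|)+1 lattice points, so counting each shared vertex once the boundary has gcd(5,5) + gcd(9,1) + gcd(4,9) + gcd(8,5) = 5+1+1+1 = 8.
By Pick's theorem I = A − B/2 + 1 = 46 − 8/2 + 1 = 43.

43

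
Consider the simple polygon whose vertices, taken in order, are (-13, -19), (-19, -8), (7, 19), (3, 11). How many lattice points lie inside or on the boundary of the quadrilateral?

233

Using the shoelace formula, 2A = |((-13)·(-8) − (-19)·(-19)) + ((-19)·19 − 7·(-8)) + (7·11 − 3·19) + (3·(-19) − (-13)·11)| = 456, so the area is 228.
Summing gcd(|Δx|,|Δy|) over the edges gives the boundary count: gcd(6,11) + gcd(26,27) + gcd(4,8) + gcd(16,30) = 1+1+4+2 = 8.
Pick's theorem gives I = A − B/2 + 1 = 228 − 8/2 + 1 = 225, so the closed region contains I + B = 225 + 8 = 233 lattice points.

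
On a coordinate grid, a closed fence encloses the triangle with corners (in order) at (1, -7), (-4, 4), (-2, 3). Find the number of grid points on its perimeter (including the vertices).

The number of boundary lattice points is Σ gcd(|Δx|,|Δy|) = gcd(5,11) + gcd(2,1) + gcd(3,10) = 1+1+1 = 3.

3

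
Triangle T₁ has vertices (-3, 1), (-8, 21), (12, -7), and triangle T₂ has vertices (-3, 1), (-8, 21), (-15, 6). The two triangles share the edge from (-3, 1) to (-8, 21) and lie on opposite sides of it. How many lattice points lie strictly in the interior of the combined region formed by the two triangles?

235

The union is the simple quadrilateral with vertices (-3, 1), (12, -7), (-8, 21), (-15, 6) in order.
Using the shoelace formula, 2A = |((-3)·(-7) − 12·1) + (12·21 − (-8)·(-7)) + ((-8)·6 − (-15)·21) + ((-15)·1 − (-3)·6)| = 475, so the area is 475/2.
Along each edge there are gcd(|Δx|,|Δy|)+1 lattice points, so counting each shared vertex once the boundary has gcd(15,8) + gcd(20,28) + gcd(7,15) + gcd(12,5) = 1+4+1+1 = 7.
By Pick's theorem I = A − B/2 + 1 = 475/2 − 7/2 + 1 = 235.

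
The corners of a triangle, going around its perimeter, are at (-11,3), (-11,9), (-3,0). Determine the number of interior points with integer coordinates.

The shoelace formula gives twice the area as |[(-11)·9 − (-11)·3] + [(-11)·0 − (-3)·9] + [(-3)·3 − (-11)·0]| = 48, so the area is 24.
Summing gcd(|Δx|,|Δy|) over the edges gives the boundary count: gcd(0,6) + gcd(8,9) + gcd(8,3) = 6+1+1 = 8.
Pick's theorem gives I = A − B/2 + 1 = 24 − 8/2 + 1 = 21.

21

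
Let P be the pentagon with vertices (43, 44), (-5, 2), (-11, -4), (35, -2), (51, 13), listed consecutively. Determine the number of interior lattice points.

1369

The shoelace formula gives twice the area as |(43·2 − (-5)·44) + ((-5)·(-4) − (-11)·2) + ((-11)·(-2) − 35·(-4)) + (35·13 − 51·(-2)) + (51·44 − 43·13)| = 2752, so the area is 1376.
The number of boundary lattice points is Σ gcd(|Δx|,|Δy|) = gcd(48,42) + gcd(6,6) + gcd(46,2) + gcd(16,15) + gcd(8,31) = 6+6+2+1+1 = 16.
By Pick's theorem A = I + B/2 − 1, so I = 1376 − 16/2 + 1 = 1369.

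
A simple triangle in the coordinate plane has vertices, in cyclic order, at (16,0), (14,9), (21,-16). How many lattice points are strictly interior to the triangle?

By the shoelace formula, twice the signed area is |(16·9 − 14·0) + (14·(-16) − 21·9) + (21·0 − 16·(-16))| = 13, so the area is 6.5.
The number of boundary lattice points is Σ gcd(|Δx|,|Δy|) = gcd(2,9) + gcd(7,25) + gcd(5,16) = 1+1+1 = 3.
Pick's theorem gives I = A − B/2 + 1 = 6.5 − 3/2 + 1 = 6.

6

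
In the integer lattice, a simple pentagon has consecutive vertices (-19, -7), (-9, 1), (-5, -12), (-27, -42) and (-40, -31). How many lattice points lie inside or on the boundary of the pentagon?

623

Using the shoelace formula, 2A = |((-19)·1 − (-9)·(-7)) + ((-9)·(-12) − (-5)·1) + ((-5)·(-42) − (-27)·(-12)) + ((-27)·(-31) − (-40)·(-42)) + ((-40)·(-7) − (-19)·(-31))| = 1235, so the area is 617.5.
Summing gcd(|Δx|,|Δy|) over the edges gives the boundary count: gcd(10,8) + gcd(4,13) + gcd(22,30) + gcd(13,11) + gcd(21,24) = 2+1+2+1+3 = 9.
Pick's theorem gives I = A − B/2 + 1 = 617.5 − 9/2 + 1 = 614, so the closed region contains I + B = 614 + 9 = 623 lattice points.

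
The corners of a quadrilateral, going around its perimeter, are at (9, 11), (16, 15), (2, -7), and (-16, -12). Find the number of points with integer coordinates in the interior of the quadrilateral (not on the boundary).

By the shoelace formula, twice the signed area is |(9·15 − 16·11) + (16·(-7) − 2·15) + (2·(-12) − (-16)·(-7)) + ((-16)·11 − 9·(-12))| = 387, so the area is 193.5.
Summing gcd(|Δx|,|Δy|) over the edges gives the boundary count: gcd(7,4) + gcd(14,22) + gcd(18,5) + gcd(25,23) = 1+2+1+1 = 5.
Pick's theorem gives I = A − B/2 + 1 = 193.5 − 5/2 + 1 = 192.

192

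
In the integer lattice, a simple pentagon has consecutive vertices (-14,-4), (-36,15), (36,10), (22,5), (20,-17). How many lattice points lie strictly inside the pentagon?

1041

By the shoelace formula, twice the signed area is |((-14)·15 − (-36)·(-4)) + ((-36)·10 − 36·15) + (36·5 − 22·10) + (22·(-17) − 20·5) + (20·(-4) − (-14)·(-17))| = 2086, so the area is 1043.
The number of boundary lattice points is Σ gcd(|Δx|,|Δy|) = gcd(22,19) + gcd(72,5) + gcd(14,5) + gcd(2,22) + gcd(34,13) = 1+1+1+2+1 = 6.
By Pick's theorem A = I + B/2 − 1, so I = 1043 − 6/2 + 1 = 1041.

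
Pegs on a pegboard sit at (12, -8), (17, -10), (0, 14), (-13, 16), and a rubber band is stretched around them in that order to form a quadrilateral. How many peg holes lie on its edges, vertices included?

The number of boundary lattice points is Σ gcd(|Δx|,|Δy|) = gcd(5,2) + gcd(17,24) + gcd(13,2) + gcd(25,24) = 1+1+1+1 = 4.

4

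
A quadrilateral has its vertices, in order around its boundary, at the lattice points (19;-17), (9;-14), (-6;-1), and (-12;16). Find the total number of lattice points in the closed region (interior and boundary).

210

By the shoelace formula, twice the signed area is |[19·(-14) − 9·(-17)] + [9·(-1) − (-6)·(-14)] + [(-6)·16 − (-12)·(-1)] + [(-12)·(-17) − 19·16]| = 414, so the area is 207.
Along each edge there are gcd(|Δx|,|Δy|)+1 lattice points, so counting each shared vertex once the boundary has gcd(10,3) + gcd(15,13) + gcd(6,17) + gcd(31,33) = 1+1+1+1 = 4.
Pick's theorem gives I = A − B/2 + 1 = 207 − 4/2 + 1 = 206, so the closed region contains I + B = 206 + 4 = 210 lattice points.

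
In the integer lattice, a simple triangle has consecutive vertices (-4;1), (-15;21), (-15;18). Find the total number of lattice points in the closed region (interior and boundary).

20

Using the shoelace formula, 2A = |[(-4)·21 − (-15)·1] + [(-15)·18 − (-15)·21] + [(-15)·1 − (-4)·18]| = 33, so the area is 33/2.
The number of boundary lattice points is Σ gcd(|Δx|,|Δy|) = gcd(11,20) + gcd(0,3) + gcd(11,17) = 1+3+1 = 5.
Pick's theorem gives I = A − B/2 + 1 = 33/2 − 5/2 + 1 = 15, so the closed region contains I + B = 15 + 5 = 20 lattice points.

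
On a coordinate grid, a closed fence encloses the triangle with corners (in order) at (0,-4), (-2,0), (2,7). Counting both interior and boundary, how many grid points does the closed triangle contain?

18

The shoelace formula gives twice the area as |(0·0 − (-2)·(-4)) + ((-2)·7 − 2·0) + (2·(-4) − 0·7)| = 30, so the area is 15.
Along each edge there are gcd(|Δx|,|Δy|)+1 lattice points, so counting each shared vertex once the boundary has gcd(2,4) + gcd(4,7) + gcd(2,11) = 2+1+1 = 4.
Pick's theorem gives I = A − B/2 + 1 = 15 − 4/2 + 1 = 14, so the closed region contains I + B = 14 + 4 = 18 lattice points.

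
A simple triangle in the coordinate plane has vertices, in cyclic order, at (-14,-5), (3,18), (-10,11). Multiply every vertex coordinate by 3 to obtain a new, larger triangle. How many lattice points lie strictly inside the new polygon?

802

The shoelace formula gives twice the area as |[(-14)·18 − 3·(-5)] + [3·11 − (-10)·18] + [(-10)·(-5) − (-14)·11]| = 180, so the area is 90.
Summing gcd(|Δx|,|Δy|) over the edges gives the boundary count: gcd(17,23) + gcd(13,7) + gcd(4,16) = 1+1+4 = 6.
Scaling by 3 multiplies the area by 3² = 9 (so the new area is 810) and multiplies the boundary lattice-point count by 3, giving 18.
By Pick's theorem, the interior count of the dilated polygon is 810 − 18/2 + 1 = 802.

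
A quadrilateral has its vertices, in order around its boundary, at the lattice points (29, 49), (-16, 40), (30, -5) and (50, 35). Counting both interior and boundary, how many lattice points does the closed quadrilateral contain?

By the shoelace formula, twice the signed area is |[29·40 − (-16)·49] + [(-16)·(-5) − 30·40] + [30·35 − 50·(-5)] + [50·49 − 29·35]| = 3559, so the area is 3559/2.
Along each edge there are gcd(|Δx|,|Δy|)+1 lattice points, so counting each shared vertex once the boundary has gcd(45,9) + gcd(46,45) + gcd(20,40) + gcd(21,14) = 9+1+20+7 = 37.
Pick's theorem gives I = A − B/2 + 1 = 3559/2 − 37/2 + 1 = 1762, so the closed region contains I + B = 1762 + 37 = 1799 lattice points.

1799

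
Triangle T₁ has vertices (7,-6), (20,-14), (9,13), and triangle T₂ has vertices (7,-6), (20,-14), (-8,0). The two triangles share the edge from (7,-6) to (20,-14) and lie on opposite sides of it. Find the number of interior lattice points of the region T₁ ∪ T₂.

144

The union is the simple quadrilateral with vertices (7,-6), (9,13), (20,-14), (-8,0) in order.
By the shoelace formula, twice the signed area is |(7·13 − 9·(-6)) + (9·(-14) − 20·13) + (20·0 − (-8)·(-14)) + ((-8)·(-6) − 7·0)| = 305, so the area is 305/2.
Summing gcd(|Δx|,|Δy|) over the edges gives the boundary count: gcd(2,19) + gcd(11,27) + gcd(28,14) + gcd(15,6) = 1+1+14+3 = 19.
By Pick's theorem I = A − B/2 + 1 = 305/2 − 19/2 + 1 = 144.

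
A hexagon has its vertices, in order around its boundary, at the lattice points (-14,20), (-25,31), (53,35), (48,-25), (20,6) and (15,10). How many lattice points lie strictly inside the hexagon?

By the shoelace formula, twice the signed area is |((-14)·31 − (-25)·20) + ((-25)·35 − 53·31) + (53·(-25) − 48·35) + (48·6 − 20·(-25)) + (20·10 − 15·6) + (15·20 − (-14)·10)| = 4119, so the area is 4119/2.
Summing gcd(|Δx|,|Δy|) over the edges gives the boundary count: gcd(11,11) + gcd(78,4) + gcd(5,60) + gcd(28,31) + gcd(5,4) + gcd(29,10) = 11+2+5+1+1+1 = 21.
By Pick's theorem A = I + B/2 − 1, so I = 4119/2 − 21/2 + 1 = 2050.

2050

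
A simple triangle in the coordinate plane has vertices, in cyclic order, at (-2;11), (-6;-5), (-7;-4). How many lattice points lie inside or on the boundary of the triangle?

16

By the shoelace formula, twice the signed area is |[(-2)·(-5) − (-6)·11] + [(-6)·(-4) − (-7)·(-5)] + [(-7)·11 − (-2)·(-4)]| = 20, so the area is 10.
Along each edge there are gcd(|Δx|,|Δy|)+1 lattice points, so counting each shared vertex once the boundary has gcd(4,16) + gcd(1,1) + gcd(5,15) = 4+1+5 = 10.
Pick's theorem gives I = A − B/2 + 1 = 10 − 10/2 + 1 = 6, so the closed region contains I + B = 6 + 10 = 16 lattice points.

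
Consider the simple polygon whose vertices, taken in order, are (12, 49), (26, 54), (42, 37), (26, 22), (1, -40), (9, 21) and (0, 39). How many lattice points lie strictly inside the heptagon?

1377

Using the shoelace formula, 2A = |[12·54 − 26·49] + [26·37 − 42·54] + [42·22 − 26·37] + [26·(-40) − 1·22] + [1·21 − 9·(-40)] + [9·39 − 0·21] + [0·49 − 12·39]| = 2768, so the area is 1384.
Along each edge there are gcd(|Δx|,|Δy|)+1 lattice points, so counting each shared vertex once the boundary has gcd(14,5) + gcd(16,17) + gcd(16,15) + gcd(25,62) + gcd(8,61) + gcd(9,18) + gcd(12,10) = 1+1+1+1+1+9+2 = 16.
Pick's theorem gives I = A − B/2 + 1 = 1384 − 16/2 + 1 = 1377.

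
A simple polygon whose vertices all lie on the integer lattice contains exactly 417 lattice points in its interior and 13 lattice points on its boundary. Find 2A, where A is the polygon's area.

845

Pick's theorem states A = I + B/2 − 1, so A = 417 + 13/2 − 1 = 845/2.
Hence 2A = 845.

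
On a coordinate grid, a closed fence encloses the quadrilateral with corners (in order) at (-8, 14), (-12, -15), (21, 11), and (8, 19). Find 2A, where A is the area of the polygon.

The shoelace formula gives twice the area as |[(-8)·(-15) − (-12)·14] + [(-12)·11 − 21·(-15)] + [21·19 − 8·11] + [8·14 − (-8)·19]| = 1046, so the area is 523.

1046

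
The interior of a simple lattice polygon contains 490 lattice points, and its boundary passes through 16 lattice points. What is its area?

By Pick's theorem, A = I + B/2 − 1 = 490 + 16/2 − 1 = 497.

497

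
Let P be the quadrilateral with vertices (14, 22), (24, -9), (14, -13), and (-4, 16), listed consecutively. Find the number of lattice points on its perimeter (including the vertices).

The number of boundary lattice points is Σ gcd(|Δx|,|Δy|) = gcd(10,31) + gcd(10,4) + gcd(18,29) + gcd(18,6) = 1+2+1+6 = 10.

10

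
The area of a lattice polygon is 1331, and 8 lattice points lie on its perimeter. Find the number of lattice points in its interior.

1328

Pick's theorem A = I + B/2 − 1 rearranges to I = A − B/2 + 1 = 1331 − 8/2 + 1 = 1328.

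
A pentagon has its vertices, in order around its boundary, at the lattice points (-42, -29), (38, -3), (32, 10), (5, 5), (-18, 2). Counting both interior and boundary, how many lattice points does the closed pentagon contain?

1264

The shoelace formula gives twice the area as |[(-42)·(-3) − 38·(-29)] + [38·10 − 32·(-3)] + [32·5 − 5·10] + [5·2 − (-18)·5] + [(-18)·(-29) − (-42)·2]| = 2520, so the area is 1260.
The number of boundary lattice points is Σ gcd(|Δx|,|Δy|) = gcd(80,26) + gcd(6,13) + gcd(27,5) + gcd(23,3) + gcd(24,31) = 2+1+1+1+1 = 6.
Pick's theorem gives I = A − B/2 + 1 = 1260 − 6/2 + 1 = 1258, so the closed region contains I + B = 1258 + 6 = 1264 lattice points.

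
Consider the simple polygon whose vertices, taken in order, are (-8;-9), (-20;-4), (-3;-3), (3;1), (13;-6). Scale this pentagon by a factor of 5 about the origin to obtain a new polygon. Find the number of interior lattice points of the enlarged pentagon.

3606

The shoelace formula gives twice the area as |[(-8)·(-4) − (-20)·(-9)] + [(-20)·(-3) − (-3)·(-4)] + [(-3)·1 − 3·(-3)] + [3·(-6) − 13·1] + [13·(-9) − (-8)·(-6)]| = 290, so the area is 145.
The number of boundary lattice points is Σ gcd(|Δx|,|Δy|) = gcd(12,5) + gcd(17,1) + gcd(6,4) + gcd(10,7) + gcd(21,3) = 1+1+2+1+3 = 8.
Scaling by 5 multiplies the area by 5² = 25 (so the new area is 3625) and multiplies the boundary lattice-point count by 5, giving 40.
By Pick's theorem, the interior count of the dilated polygon is 3625 − 40/2 + 1 = 3606.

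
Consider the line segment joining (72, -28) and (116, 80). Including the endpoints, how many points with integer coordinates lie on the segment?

The number of lattice points on a segment between lattice points is gcd(|Δx|,|Δy|) + 1 = gcd(44,108) + 1 = 4 + 1 = 5.

5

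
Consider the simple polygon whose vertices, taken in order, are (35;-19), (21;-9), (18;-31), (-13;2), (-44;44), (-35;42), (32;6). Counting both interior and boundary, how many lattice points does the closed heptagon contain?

1973

The shoelace formula gives twice the area as |[35·(-9) − 21·(-19)] + [21·(-31) − 18·(-9)] + [18·2 − (-13)·(-31)] + [(-13)·44 − (-44)·2] + [(-44)·42 − (-35)·44] + [(-35)·6 − 32·42] + [32·(-19) − 35·6]| = 3936, so the area is 1968.
Along each edge there are gcd(|Δx|,|Δy|)+1 lattice points, so counting each shared vertex once the boundary has gcd(14,10) + gcd(3,22) + gcd(31,33) + gcd(31,42) + gcd(9,2) + gcd(67,36) + gcd(3,25) = 2+1+1+1+1+1+1 = 8.
Pick's theorem gives I = A − B/2 + 1 = 1968 − 8/2 + 1 = 1965, so the closed region contains I + B = 1965 + 8 = 1973 lattice points.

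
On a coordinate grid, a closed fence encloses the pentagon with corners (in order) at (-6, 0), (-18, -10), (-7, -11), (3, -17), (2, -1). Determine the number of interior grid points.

By the shoelace formula, twice the signed area is |((-6)·(-10) − (-18)·0) + ((-18)·(-11) − (-7)·(-10)) + ((-7)·(-17) − 3·(-11)) + (3·(-1) − 2·(-17)) + (2·0 − (-6)·(-1))| = 365, so the area is 182.5.
The number of boundary lattice points is Σ gcd(|Δx|,|Δy|) = gcd(12,10) + gcd(11,1) + gcd(10,6) + gcd(1,16) + gcd(8,1) = 2+1+2+1+1 = 7.
By Pick's theorem A = I + B/2 − 1, so I = 182.5 − 7/2 + 1 = 180.

180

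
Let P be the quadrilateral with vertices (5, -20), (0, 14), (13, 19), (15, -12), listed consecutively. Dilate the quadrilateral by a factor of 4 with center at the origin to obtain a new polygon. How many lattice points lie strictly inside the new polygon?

By the shoelace formula, twice the signed area is |[5·14 − 0·(-20)] + [0·19 − 13·14] + [13·(-12) − 15·19] + [15·(-20) − 5·(-12)]| = 793, so the area is 396.5.
Along each edge there are gcd(|Δx|,|Δy|)+1 lattice points, so counting each shared vertex once the boundary has gcd(5,34) + gcd(13,5) + gcd(2,31) + gcd(10,8) = 1+1+1+2 = 5.
Scaling by 4 multiplies the area by 4² = 16 (so the new area is 6344) and multiplies the boundary lattice-point count by 4, giving 20.
By Pick's theorem, the interior count of the dilated polygon is 6344 − 20/2 + 1 = 6335.

6335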